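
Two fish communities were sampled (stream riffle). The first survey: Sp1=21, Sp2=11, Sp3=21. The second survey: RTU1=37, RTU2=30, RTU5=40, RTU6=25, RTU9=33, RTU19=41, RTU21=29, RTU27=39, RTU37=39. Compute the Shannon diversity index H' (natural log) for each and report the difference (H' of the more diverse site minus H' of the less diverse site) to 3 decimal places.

1.125

The first survey: N=53, proportions 0.39623, 0.20755, 0.39623, giving H' = 1.05998 (working shown to 5 dp, full precision carried).
The second survey: N=313, proportions 0.11821, 0.09585, 0.1278, 0.07987, 0.10543, 0.13099, 0.09265, 0.1246, 0.1246, giving H' = 2.18481.
Difference = |1.05998 − 2.18481| = 1.12483, i.e. 1.125 to 3 decimal places.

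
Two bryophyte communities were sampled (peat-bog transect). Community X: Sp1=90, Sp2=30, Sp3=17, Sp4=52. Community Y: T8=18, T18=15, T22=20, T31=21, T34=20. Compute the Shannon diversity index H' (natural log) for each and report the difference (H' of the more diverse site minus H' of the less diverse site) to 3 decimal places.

Community X: N=189, proportions 0.47619, 0.15873, 0.08995, 0.27513, giving H' = 1.21715 (working shown to 5 dp, full precision carried).
Community Y: N=94, proportions 0.19149, 0.15957, 0.21277, 0.2234, 0.21277, giving H' = 1.60274.
Difference = |1.21715 − 1.60274| = 0.38559, i.e. 0.386 to 3 decimal places.

0.386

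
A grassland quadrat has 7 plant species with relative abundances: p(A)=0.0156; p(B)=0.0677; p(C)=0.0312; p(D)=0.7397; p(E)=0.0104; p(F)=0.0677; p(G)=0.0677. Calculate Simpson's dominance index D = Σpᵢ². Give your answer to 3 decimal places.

0.562

D = 0.0156² + 0.0677² + 0.0312² + 0.7397² + 0.0104² + 0.0677² + 0.0677² = 0.00024 + 0.00458 + 0.00097 + 0.54716 + 0.00011 + 0.00458 + 0.00458 = 0.56223 (working shown to 5 dp, full precision carried).
To 3 decimal places, D = 0.562.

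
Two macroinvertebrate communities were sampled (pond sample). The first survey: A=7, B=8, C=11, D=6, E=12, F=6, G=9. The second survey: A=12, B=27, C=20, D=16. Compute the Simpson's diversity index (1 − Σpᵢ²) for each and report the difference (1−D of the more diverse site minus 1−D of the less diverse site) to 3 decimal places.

0.119

The first survey: N=59, proportions 0.11864, 0.13559, 0.18644, 0.10169, 0.20339, 0.10169, 0.15254, giving 1−D = 0.84746 (working shown to 5 dp, full precision carried).
The second survey: N=75, proportions 0.16, 0.36, 0.26667, 0.21333, giving 1−D = 0.72818.
Difference = |0.84746 − 0.72818| = 0.11928, i.e. 0.119 to 3 decimal places.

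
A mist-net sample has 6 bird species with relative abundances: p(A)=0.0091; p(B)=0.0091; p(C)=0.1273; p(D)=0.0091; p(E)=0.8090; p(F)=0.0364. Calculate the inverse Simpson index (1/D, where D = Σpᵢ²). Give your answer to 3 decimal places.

1.488

D = 0.0091² + 0.0091² + 0.1273² + 0.0091² + 0.809² + 0.0364² = 0.000083 + 0.000083 + 0.016205 + 0.000083 + 0.654481 + 0.001325 = 0.672260 (working shown to 6 dp, full precision carried).
So 1/D = 1.48752, i.e. 1.488 to 3 decimal places.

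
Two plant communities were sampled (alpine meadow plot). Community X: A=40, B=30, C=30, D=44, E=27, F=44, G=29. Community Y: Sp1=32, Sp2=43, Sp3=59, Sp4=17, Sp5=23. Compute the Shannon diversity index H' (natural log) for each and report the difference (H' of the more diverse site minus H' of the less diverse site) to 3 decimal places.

Community X: N=244, proportions 0.16393, 0.12295, 0.12295, 0.18033, 0.11066, 0.18033, 0.11885, giving H' = 1.92637 (working shown to 5 dp, full precision carried).
Community Y: N=174, proportions 0.18391, 0.24713, 0.33908, 0.0977, 0.13218, giving H' = 1.51830.
Difference = |1.92637 − 1.51830| = 0.40807, i.e. 0.408 to 3 decimal places.

0.408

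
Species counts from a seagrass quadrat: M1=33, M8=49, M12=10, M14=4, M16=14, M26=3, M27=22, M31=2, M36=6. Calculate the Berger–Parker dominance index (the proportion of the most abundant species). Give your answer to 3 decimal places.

Total N = 33+49+10+4+14+3+22+2+6 = 143, so the proportions are 0.23077, 0.34266, 0.06993, 0.02797, 0.0979, 0.02098, 0.15385, 0.01399, 0.04196 (working shown to 5 dp, full precision carried).
The largest proportion is 0.34266, i.e. d = 0.343 to 3 decimal places.

0.343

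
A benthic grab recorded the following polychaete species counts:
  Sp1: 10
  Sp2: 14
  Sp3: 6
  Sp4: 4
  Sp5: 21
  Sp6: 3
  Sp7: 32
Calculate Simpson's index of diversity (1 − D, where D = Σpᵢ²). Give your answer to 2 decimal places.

0.78

Total N = 10+14+6+4+21+3+32 = 90, so the proportions are 0.1111, 0.1556, 0.0667, 0.0444, 0.2333, 0.0333, 0.3556 (working shown to 4 dp, full precision carried).
D = 0.1111² + 0.1556² + 0.0667² + 0.0444² + 0.2333² + 0.0333² + 0.3556² = 0.0123 + 0.0242 + 0.0044 + 0.0020 + 0.0544 + 0.0011 + 0.1264 = 0.2249.
So 1 − D = 0.7751, i.e. 0.78 to 2 decimal places.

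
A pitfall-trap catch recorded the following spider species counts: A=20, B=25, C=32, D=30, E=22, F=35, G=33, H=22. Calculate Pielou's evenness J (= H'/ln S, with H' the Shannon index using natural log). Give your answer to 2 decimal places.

Total N = 20+25+32+30+22+35+33+22 = 219, so the proportions are 0.0913, 0.1142, 0.1461, 0.137, 0.1005, 0.1598, 0.1507, 0.1005 (working shown to 4 dp, full precision carried).
H' = −Σ pᵢ ln pᵢ = −((-0.2186) + (-0.2477) + (-0.2810) + (-0.2723) + (-0.2309) + (-0.2931) + (-0.2852) + (-0.2309)) = 2.0596.
With S = 8 species, ln S = 2.0794, so J = 2.0596/2.0794 = 0.9905, i.e. 0.99 to 2 decimal places.

0.99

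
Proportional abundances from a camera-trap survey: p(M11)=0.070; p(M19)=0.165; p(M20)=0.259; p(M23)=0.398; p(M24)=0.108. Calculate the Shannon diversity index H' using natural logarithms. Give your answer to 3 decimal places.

Each pᵢ ln pᵢ term (working shown to 5 dp, full precision carried): 0.07×(-2.65926)=-0.18615, 0.165×(-1.80181)=-0.29730, 0.259×(-1.35093)=-0.34989, 0.398×(-0.92130)=-0.36668, 0.108×(-2.22562)=-0.24037.
Sum = -1.44038, so H' = 1.440.

1.440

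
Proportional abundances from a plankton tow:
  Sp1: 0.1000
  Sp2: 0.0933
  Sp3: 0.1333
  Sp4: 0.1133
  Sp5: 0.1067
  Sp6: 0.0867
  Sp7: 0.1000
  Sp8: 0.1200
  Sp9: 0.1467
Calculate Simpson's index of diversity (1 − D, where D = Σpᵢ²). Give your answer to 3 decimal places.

D = 0.1² + 0.0933² + 0.1333² + 0.1133² + 0.1067² + 0.0867² + 0.1² + 0.12² + 0.1467² = 0.01000 + 0.00870 + 0.01777 + 0.01284 + 0.01138 + 0.00752 + 0.01000 + 0.01440 + 0.02152 = 0.11413 (working shown to 5 dp, full precision carried).
So 1 − D = 0.88587, i.e. 0.886 to 3 decimal places.

0.886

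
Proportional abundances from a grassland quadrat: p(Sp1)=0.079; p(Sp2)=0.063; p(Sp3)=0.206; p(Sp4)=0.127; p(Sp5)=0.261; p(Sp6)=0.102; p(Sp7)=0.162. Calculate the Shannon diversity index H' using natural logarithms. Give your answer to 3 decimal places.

Each pᵢ ln pᵢ term (working shown to 5 dp, full precision carried): 0.079×(-2.53831)=-0.20053, 0.063×(-2.76462)=-0.17417, 0.206×(-1.57988)=-0.32546, 0.127×(-2.06357)=-0.26207, 0.261×(-1.34323)=-0.35058, 0.102×(-2.28278)=-0.23284, 0.162×(-1.82016)=-0.29487.
Sum = -1.84052, so H' = 1.841.

1.841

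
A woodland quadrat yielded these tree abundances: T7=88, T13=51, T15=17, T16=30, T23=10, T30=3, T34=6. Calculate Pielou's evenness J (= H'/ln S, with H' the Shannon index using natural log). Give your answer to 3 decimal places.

0.776

Total N = 88+51+17+30+10+3+6 = 205, so the proportions are 0.42927, 0.24878, 0.08293, 0.14634, 0.04878, 0.01463, 0.02927 (working shown to 5 dp, full precision carried).
H' = −Σ pᵢ ln pᵢ = −((-0.36302) + (-0.34610) + (-0.20647) + (-0.28124) + (-0.14734) + (-0.06182) + (-0.10335)) = 1.50934.
With S = 7 species, ln S = 1.94591, so J = 1.50934/1.94591 = 0.77565, i.e. 0.776 to 3 decimal places.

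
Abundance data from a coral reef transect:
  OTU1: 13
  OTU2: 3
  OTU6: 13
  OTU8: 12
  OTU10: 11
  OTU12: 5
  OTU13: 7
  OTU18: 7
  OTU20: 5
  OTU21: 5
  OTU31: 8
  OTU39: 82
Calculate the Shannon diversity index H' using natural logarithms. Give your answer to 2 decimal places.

1.89

Total N = 13+3+13+12+11+5+7+7+5+5+8+82 = 171, so the proportions are 0.076, 0.0175, 0.076, 0.0702, 0.0643, 0.0292, 0.0409, 0.0409, 0.0292, 0.0292, 0.0468, 0.4795 (working shown to 4 dp, full precision carried).
Each pᵢ ln pᵢ term: 0.076×(-2.5767)=-0.1959, 0.0175×(-4.0431)=-0.0709, 0.076×(-2.5767)=-0.1959, 0.0702×(-2.6568)=-0.1864, 0.0643×(-2.7438)=-0.1765, 0.0292×(-3.5322)=-0.1033, 0.0409×(-3.1958)=-0.1308, 0.0409×(-3.1958)=-0.1308, 0.0292×(-3.5322)=-0.1033, 0.0292×(-3.5322)=-0.1033, 0.0468×(-3.0622)=-0.1433, 0.4795×(-0.7349)=-0.3524.
Sum = -1.8928, so H' = 1.89.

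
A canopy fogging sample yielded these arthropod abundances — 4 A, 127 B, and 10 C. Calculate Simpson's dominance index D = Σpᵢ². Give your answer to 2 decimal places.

Total N = 4+127+10 = 141, so the proportions are 0.0284, 0.9007, 0.0709 (working shown to 4 dp, full precision carried).
D = 0.0284² + 0.9007² + 0.0709² = 0.0008 + 0.8113 + 0.0050 = 0.8171.
To 2 decimal places, D = 0.82.

0.82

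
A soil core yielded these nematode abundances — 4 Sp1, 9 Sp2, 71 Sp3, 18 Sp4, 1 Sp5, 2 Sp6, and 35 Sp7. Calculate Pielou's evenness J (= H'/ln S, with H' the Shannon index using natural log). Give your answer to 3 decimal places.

0.683

Total N = 4+9+71+18+1+2+35 = 140, so the proportions are 0.02857, 0.06429, 0.50714, 0.12857, 0.00714, 0.01429, 0.25 (working shown to 5 dp, full precision carried).
H' = −Σ pᵢ ln pᵢ = −((-0.10158) + (-0.17643) + (-0.34433) + (-0.26373) + (-0.03530) + (-0.06069) + (-0.34657)) = 1.32864.
With S = 7 species, ln S = 1.94591, so J = 1.32864/1.94591 = 0.68278, i.e. 0.683 to 3 decimal places.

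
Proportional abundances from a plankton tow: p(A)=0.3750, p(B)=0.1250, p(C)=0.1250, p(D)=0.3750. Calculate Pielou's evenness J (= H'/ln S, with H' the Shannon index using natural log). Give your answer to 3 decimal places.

H' = −Σ pᵢ ln pᵢ = −((-0.36781) + (-0.25993) + (-0.25993) + (-0.36781)) = 1.25548 (working shown to 5 dp, full precision carried).
With S = 4 species, ln S = 1.38629, so J = 1.25548/1.38629 = 0.90564, i.e. 0.906 to 3 decimal places.

0.906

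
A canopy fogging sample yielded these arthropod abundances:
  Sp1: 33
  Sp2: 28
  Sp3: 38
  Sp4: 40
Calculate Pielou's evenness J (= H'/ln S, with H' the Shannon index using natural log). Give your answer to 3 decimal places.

0.993

Total N = 33+28+38+40 = 139, so the proportions are 0.23741, 0.20144, 0.27338, 0.28777 (working shown to 5 dp, full precision carried).
H' = −Σ pᵢ ln pᵢ = −((-0.34139) + (-0.32276) + (-0.35454) + (-0.35844)) = 1.37714.
With S = 4 species, ln S = 1.38629, so J = 1.37714/1.38629 = 0.99339, i.e. 0.993 to 3 decimal places.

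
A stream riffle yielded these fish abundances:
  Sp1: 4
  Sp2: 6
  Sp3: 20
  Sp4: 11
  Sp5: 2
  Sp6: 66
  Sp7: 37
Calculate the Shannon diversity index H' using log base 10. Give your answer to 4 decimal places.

Total N = 4+6+20+11+2+66+37 = 146, so the proportions are 0.027397, 0.041096, 0.136986, 0.075342, 0.013699, 0.452055, 0.253425 (working shown to 6 dp, full precision carried).
Each pᵢ log₁₀ pᵢ term: 0.027397×(-1.562293)=-0.042803, 0.041096×(-1.386202)=-0.056967, 0.136986×(-0.863323)=-0.118263, 0.075342×(-1.122960)=-0.084607, 0.013699×(-1.863323)=-0.025525, 0.452055×(-0.344809)=-0.155873, 0.253425×(-0.596151)=-0.151079.
Sum = -0.635117, so H' = 0.6351.

0.6351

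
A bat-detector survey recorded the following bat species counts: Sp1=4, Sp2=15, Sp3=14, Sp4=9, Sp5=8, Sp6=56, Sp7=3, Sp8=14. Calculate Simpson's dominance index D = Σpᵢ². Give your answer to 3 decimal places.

0.259

Total N = 4+15+14+9+8+56+3+14 = 123, so the proportions are 0.03252, 0.12195, 0.11382, 0.07317, 0.06504, 0.45528, 0.02439, 0.11382 (working shown to 5 dp, full precision carried).
D = 0.03252² + 0.12195² + 0.11382² + 0.07317² + 0.06504² + 0.45528² + 0.02439² + 0.11382² = 0.00106 + 0.01487 + 0.01296 + 0.00535 + 0.00423 + 0.20728 + 0.00059 + 0.01296 = 0.25930.
To 3 decimal places, D = 0.259.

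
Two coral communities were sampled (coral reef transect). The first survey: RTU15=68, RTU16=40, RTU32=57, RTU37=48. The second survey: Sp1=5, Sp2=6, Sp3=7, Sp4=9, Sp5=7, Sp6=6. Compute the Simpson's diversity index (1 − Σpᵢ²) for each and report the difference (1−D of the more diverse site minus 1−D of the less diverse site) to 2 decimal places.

0.09

The first survey: N=213, proportions 0.3192, 0.1878, 0.2676, 0.2254, giving 1−D = 0.7404 (working shown to 4 dp, full precision carried).
The second survey: N=40, proportions 0.125, 0.15, 0.175, 0.225, 0.175, 0.15, giving 1−D = 0.8275.
Difference = |0.7404 − 0.8275| = 0.0871, i.e. 0.09 to 2 decimal places.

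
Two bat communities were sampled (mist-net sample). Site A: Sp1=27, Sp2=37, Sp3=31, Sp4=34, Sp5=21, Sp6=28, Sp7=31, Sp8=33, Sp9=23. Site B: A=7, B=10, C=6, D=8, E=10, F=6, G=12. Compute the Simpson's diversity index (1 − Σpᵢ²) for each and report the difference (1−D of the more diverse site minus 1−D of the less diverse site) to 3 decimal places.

0.038

Site A: N=265, proportions 0.10189, 0.13962, 0.11698, 0.1283, 0.07925, 0.10566, 0.11698, 0.12453, 0.08679, giving 1−D = 0.88581 (working shown to 5 dp, full precision carried).
Site B: N=59, proportions 0.11864, 0.16949, 0.10169, 0.13559, 0.16949, 0.10169, 0.20339, giving 1−D = 0.84803.
Difference = |0.88581 − 0.84803| = 0.03778, i.e. 0.038 to 3 decimal places.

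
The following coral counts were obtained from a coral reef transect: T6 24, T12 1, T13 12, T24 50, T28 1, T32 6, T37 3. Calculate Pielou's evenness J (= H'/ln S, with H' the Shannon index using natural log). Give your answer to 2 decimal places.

Total N = 24+1+12+50+1+6+3 = 97, so the proportions are 0.2474, 0.0103, 0.1237, 0.5155, 0.0103, 0.0619, 0.0309 (working shown to 4 dp, full precision carried).
H' = −Σ pᵢ ln pᵢ = −((-0.3456) + (-0.0472) + (-0.2585) + (-0.3416) + (-0.0472) + (-0.1721) + (-0.1075)) = 1.3197.
With S = 7 species, ln S = 1.9459, so J = 1.3197/1.9459 = 0.6782, i.e. 0.68 to 2 decimal places.

0.68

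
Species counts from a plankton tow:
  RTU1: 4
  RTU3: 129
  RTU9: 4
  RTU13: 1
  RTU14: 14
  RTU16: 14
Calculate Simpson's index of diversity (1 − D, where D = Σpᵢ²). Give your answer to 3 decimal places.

Total N = 4+129+4+1+14+14 = 166, so the proportions are 0.0241, 0.77711, 0.0241, 0.00602, 0.08434, 0.08434 (working shown to 5 dp, full precision carried).
D = 0.0241² + 0.77711² + 0.0241² + 0.00602² + 0.08434² + 0.08434² = 0.00058 + 0.60390 + 0.00058 + 0.00004 + 0.00711 + 0.00711 = 0.61932.
So 1 − D = 0.38068, i.e. 0.381 to 3 decimal places.

0.381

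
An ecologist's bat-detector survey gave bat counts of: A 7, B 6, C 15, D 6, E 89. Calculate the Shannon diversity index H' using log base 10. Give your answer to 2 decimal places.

Total N = 7+6+15+6+89 = 123, so the proportions are 0.0569, 0.0488, 0.122, 0.0488, 0.7236 (working shown to 4 dp, full precision carried).
Each pᵢ log₁₀ pᵢ term: 0.0569×(-1.2448)=-0.0708, 0.0488×(-1.3118)=-0.0640, 0.122×(-0.9138)=-0.1114, 0.0488×(-1.3118)=-0.0640, 0.7236×(-0.1405)=-0.1017.
Sum = -0.4119, so H' = 0.41.

0.41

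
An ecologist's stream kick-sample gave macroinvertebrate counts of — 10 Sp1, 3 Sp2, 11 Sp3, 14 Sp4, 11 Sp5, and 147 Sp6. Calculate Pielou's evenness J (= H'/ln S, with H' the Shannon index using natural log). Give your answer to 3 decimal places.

0.526

Total N = 10+3+11+14+11+147 = 196, so the proportions are 0.05102, 0.01531, 0.05612, 0.07143, 0.05612, 0.75 (working shown to 5 dp, full precision carried).
H' = −Σ pᵢ ln pᵢ = −((-0.15181) + (-0.06397) + (-0.16164) + (-0.18850) + (-0.16164) + (-0.21576)) = 0.94334.
With S = 6 species, ln S = 1.79176, so J = 0.94334/1.79176 = 0.52649, i.e. 0.526 to 3 decimal places.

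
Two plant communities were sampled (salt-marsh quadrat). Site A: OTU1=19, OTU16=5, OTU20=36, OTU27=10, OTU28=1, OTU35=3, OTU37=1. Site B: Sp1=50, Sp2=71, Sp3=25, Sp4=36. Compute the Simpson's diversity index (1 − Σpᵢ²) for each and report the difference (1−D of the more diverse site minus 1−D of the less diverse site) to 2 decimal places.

Site A: N=75, proportions 0.2533, 0.0667, 0.48, 0.1333, 0.0133, 0.04, 0.0133, giving 1−D = 0.6812 (working shown to 4 dp, full precision carried).
Site B: N=182, proportions 0.2747, 0.3901, 0.1374, 0.1978, giving 1−D = 0.7143.
Difference = |0.6812 − 0.7143| = 0.0331, i.e. 0.03 to 2 decimal places.

0.03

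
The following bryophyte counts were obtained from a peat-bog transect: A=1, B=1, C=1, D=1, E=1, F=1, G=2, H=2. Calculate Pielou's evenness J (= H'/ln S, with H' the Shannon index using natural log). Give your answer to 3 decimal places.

0.974

Total N = 1+1+1+1+1+1+2+2 = 10, so the proportions are 0.1, 0.1, 0.1, 0.1, 0.1, 0.1, 0.2, 0.2 (working shown to 5 dp, full precision carried).
H' = −Σ pᵢ ln pᵢ = −((-0.23026) + (-0.23026) + (-0.23026) + (-0.23026) + (-0.23026) + (-0.23026) + (-0.32189) + (-0.32189)) = 2.02533.
With S = 8 species, ln S = 2.07944, so J = 2.02533/2.07944 = 0.97398, i.e. 0.974 to 3 decimal places.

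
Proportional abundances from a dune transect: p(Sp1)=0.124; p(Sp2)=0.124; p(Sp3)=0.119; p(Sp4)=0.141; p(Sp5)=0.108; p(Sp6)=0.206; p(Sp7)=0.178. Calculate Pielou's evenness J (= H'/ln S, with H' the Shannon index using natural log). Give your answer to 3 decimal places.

0.987

H' = −Σ pᵢ ln pᵢ = −((-0.25885) + (-0.25885) + (-0.25331) + (-0.27622) + (-0.24037) + (-0.32546) + (-0.30722)) = 1.92026 (working shown to 5 dp, full precision carried).
With S = 7 species, ln S = 1.94591, so J = 1.92026/1.94591 = 0.98682, i.e. 0.987 to 3 decimal places.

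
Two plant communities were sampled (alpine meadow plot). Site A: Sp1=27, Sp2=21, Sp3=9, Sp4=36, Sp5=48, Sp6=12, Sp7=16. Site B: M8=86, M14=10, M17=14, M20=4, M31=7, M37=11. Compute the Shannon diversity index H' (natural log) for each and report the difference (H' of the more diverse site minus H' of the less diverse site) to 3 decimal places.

0.625

Site A: N=169, proportions 0.159763, 0.12426, 0.053254, 0.213018, 0.284024, 0.071006, 0.094675, giving H' = 1.806217 (working shown to 6 dp, full precision carried).
Site B: N=132, proportions 0.651515, 0.075758, 0.106061, 0.030303, 0.05303, 0.083333, giving H' = 1.181363.
Difference = |1.806217 − 1.181363| = 0.624854, i.e. 0.625 to 3 decimal places.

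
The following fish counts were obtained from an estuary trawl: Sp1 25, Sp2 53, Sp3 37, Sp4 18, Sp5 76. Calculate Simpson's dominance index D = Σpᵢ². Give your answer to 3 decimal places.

0.250

Total N = 25+53+37+18+76 = 209, so the proportions are 0.11962, 0.25359, 0.17703, 0.08612, 0.36364 (working shown to 5 dp, full precision carried).
D = 0.11962² + 0.25359² + 0.17703² + 0.08612² + 0.36364² = 0.01431 + 0.06431 + 0.03134 + 0.00742 + 0.13223 = 0.24961.
To 3 decimal places, D = 0.250.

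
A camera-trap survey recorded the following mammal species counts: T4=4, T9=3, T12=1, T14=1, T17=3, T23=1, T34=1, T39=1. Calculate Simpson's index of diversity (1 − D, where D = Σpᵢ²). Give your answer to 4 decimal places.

Total N = 4+3+1+1+3+1+1+1 = 15, so the proportions are 0.266667, 0.2, 0.066667, 0.066667, 0.2, 0.066667, 0.066667, 0.066667 (working shown to 6 dp, full precision carried).
D = 0.266667² + 0.2² + 0.066667² + 0.066667² + 0.2² + 0.066667² + 0.066667² + 0.066667² = 0.071111 + 0.040000 + 0.004444 + 0.004444 + 0.040000 + 0.004444 + 0.004444 + 0.004444 = 0.173333.
So 1 − D = 0.826667, i.e. 0.8267 to 4 decimal places.

0.8267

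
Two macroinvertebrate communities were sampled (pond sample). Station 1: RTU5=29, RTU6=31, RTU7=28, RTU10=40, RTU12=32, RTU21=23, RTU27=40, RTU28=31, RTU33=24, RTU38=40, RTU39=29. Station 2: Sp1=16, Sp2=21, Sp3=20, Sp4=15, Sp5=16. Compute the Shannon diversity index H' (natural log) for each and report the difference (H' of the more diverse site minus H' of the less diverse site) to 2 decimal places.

Station 1: N=347, proportions 0.0836, 0.0893, 0.0807, 0.1153, 0.0922, 0.0663, 0.1153, 0.0893, 0.0692, 0.1153, 0.0836, giving H' = 2.3811 (working shown to 4 dp, full precision carried).
Station 2: N=88, proportions 0.1818, 0.2386, 0.2273, 0.1705, 0.1818, giving H' = 1.6001.
Difference = |2.3811 − 1.6001| = 0.7810, i.e. 0.78 to 2 decimal places.

0.78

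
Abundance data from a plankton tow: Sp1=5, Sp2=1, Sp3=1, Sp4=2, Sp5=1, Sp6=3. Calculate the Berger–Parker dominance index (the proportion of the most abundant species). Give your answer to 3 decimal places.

Total N = 5+1+1+2+1+3 = 13, so the proportions are 0.38462, 0.07692, 0.07692, 0.15385, 0.07692, 0.23077 (working shown to 5 dp, full precision carried).
The largest proportion is 0.38462, i.e. d = 0.385 to 3 decimal places.

0.385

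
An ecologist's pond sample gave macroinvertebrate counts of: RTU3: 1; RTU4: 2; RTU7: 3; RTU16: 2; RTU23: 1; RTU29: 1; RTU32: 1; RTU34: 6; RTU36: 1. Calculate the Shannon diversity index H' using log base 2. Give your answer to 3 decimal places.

Total N = 1+2+3+2+1+1+1+6+1 = 18, so the proportions are 0.05556, 0.11111, 0.16667, 0.11111, 0.05556, 0.05556, 0.05556, 0.33333, 0.05556 (working shown to 5 dp, full precision carried).
Each pᵢ log₂ pᵢ term: 0.05556×(-4.16993)=-0.23166, 0.11111×(-3.16993)=-0.35221, 0.16667×(-2.58496)=-0.43083, 0.11111×(-3.16993)=-0.35221, 0.05556×(-4.16993)=-0.23166, 0.05556×(-4.16993)=-0.23166, 0.05556×(-4.16993)=-0.23166, 0.33333×(-1.58496)=-0.52832, 0.05556×(-4.16993)=-0.23166.
Sum = -2.82189, so H' = 2.822.

2.822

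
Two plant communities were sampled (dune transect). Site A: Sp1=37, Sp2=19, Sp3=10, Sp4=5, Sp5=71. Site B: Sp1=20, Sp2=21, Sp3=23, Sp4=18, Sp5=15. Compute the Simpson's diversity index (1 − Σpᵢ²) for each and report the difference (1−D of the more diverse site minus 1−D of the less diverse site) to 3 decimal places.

0.138

Site A: N=142, proportions 0.260563, 0.133803, 0.070423, 0.035211, 0.5, giving 1−D = 0.658004 (working shown to 6 dp, full precision carried).
Site B: N=97, proportions 0.206186, 0.216495, 0.237113, 0.185567, 0.154639, giving 1−D = 0.796046.
Difference = |0.658004 − 0.796046| = 0.138042, i.e. 0.138 to 3 decimal places.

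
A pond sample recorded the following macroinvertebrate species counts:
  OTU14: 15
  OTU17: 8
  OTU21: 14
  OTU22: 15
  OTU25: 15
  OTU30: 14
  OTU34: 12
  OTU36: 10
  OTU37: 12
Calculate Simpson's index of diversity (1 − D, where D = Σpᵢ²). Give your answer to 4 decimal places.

Total N = 15+8+14+15+15+14+12+10+12 = 115, so the proportions are 0.130435, 0.069565, 0.121739, 0.130435, 0.130435, 0.121739, 0.104348, 0.086957, 0.104348 (working shown to 6 dp, full precision carried).
D = 0.130435² + 0.069565² + 0.121739² + 0.130435² + 0.130435² + 0.121739² + 0.104348² + 0.086957² + 0.104348² = 0.017013 + 0.004839 + 0.014820 + 0.017013 + 0.017013 + 0.014820 + 0.010888 + 0.007561 + 0.010888 = 0.114858.
So 1 − D = 0.885142, i.e. 0.8851 to 4 decimal places.

0.8851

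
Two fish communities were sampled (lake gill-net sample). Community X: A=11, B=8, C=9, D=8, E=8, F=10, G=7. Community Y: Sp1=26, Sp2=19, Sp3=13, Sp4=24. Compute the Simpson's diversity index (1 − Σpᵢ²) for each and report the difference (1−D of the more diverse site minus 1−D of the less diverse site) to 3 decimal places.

Community X: N=61, proportions 0.18033, 0.13115, 0.14754, 0.13115, 0.13115, 0.16393, 0.11475, giving 1−D = 0.85407 (working shown to 5 dp, full precision carried).
Community Y: N=82, proportions 0.31707, 0.23171, 0.15854, 0.29268, giving 1−D = 0.73498.
Difference = |0.85407 − 0.73498| = 0.11909, i.e. 0.119 to 3 decimal places.

0.119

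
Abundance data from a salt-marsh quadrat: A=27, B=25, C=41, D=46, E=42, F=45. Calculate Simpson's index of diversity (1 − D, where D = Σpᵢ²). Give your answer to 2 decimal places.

Total N = 27+25+41+46+42+45 = 226, so the proportions are 0.11947, 0.11062, 0.18142, 0.20354, 0.18584, 0.19912 (working shown to 5 dp, full precision carried).
D = 0.11947² + 0.11062² + 0.18142² + 0.20354² + 0.18584² + 0.19912² = 0.01427 + 0.01224 + 0.03291 + 0.04143 + 0.03454 + 0.03965 = 0.17503.
So 1 − D = 0.82497, i.e. 0.82 to 2 decimal places.

0.82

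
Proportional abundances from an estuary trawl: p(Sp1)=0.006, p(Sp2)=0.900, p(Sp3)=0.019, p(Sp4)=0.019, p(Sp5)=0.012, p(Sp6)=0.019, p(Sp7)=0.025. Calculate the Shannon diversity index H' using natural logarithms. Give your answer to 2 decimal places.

0.50

Each pᵢ ln pᵢ term (working shown to 4 dp, full precision carried): 0.006×(-5.1160)=-0.0307, 0.9×(-0.1054)=-0.0948, 0.019×(-3.9633)=-0.0753, 0.019×(-3.9633)=-0.0753, 0.012×(-4.4228)=-0.0531, 0.019×(-3.9633)=-0.0753, 0.025×(-3.6889)=-0.0922.
Sum = -0.4967, so H' = 0.50.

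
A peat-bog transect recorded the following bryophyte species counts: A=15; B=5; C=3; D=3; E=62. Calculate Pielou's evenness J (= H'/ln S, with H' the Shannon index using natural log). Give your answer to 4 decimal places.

0.5851

Total N = 15+5+3+3+62 = 88, so the proportions are 0.170455, 0.056818, 0.034091, 0.034091, 0.704545 (working shown to 6 dp, full precision carried).
H' = −Σ pᵢ ln pᵢ = −((-0.301583) + (-0.162949) + (-0.115184) + (-0.115184) + (-0.246734)) = 0.941633.
With S = 5 species, ln S = 1.609438, so J = 0.941633/1.609438 = 0.585069, i.e. 0.5851 to 4 decimal places.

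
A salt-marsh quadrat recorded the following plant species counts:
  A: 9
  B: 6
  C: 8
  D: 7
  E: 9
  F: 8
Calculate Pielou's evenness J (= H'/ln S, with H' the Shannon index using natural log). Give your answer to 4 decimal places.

0.9947

Total N = 9+6+8+7+9+8 = 47, so the proportions are 0.191489, 0.12766, 0.170213, 0.148936, 0.191489, 0.170213 (working shown to 6 dp, full precision carried).
H' = −Σ pᵢ ln pᵢ = −((-0.316517) + (-0.262773) + (-0.301397) + (-0.283610) + (-0.316517) + (-0.301397)) = 1.782211.
With S = 6 species, ln S = 1.791759, so J = 1.782211/1.791759 = 0.994671, i.e. 0.9947 to 4 decimal places.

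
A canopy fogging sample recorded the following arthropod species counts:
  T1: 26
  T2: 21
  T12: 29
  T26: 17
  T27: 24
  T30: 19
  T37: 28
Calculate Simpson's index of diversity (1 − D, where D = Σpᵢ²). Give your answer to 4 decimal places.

0.8525

Total N = 26+21+29+17+24+19+28 = 164, so the proportions are 0.158537, 0.128049, 0.176829, 0.103659, 0.146341, 0.115854, 0.170732 (working shown to 6 dp, full precision carried).
D = 0.158537² + 0.128049² + 0.176829² + 0.103659² + 0.146341² + 0.115854² + 0.170732² = 0.025134 + 0.016396 + 0.031269 + 0.010745 + 0.021416 + 0.013422 + 0.029149 = 0.147531.
So 1 − D = 0.852469, i.e. 0.8525 to 4 decimal places.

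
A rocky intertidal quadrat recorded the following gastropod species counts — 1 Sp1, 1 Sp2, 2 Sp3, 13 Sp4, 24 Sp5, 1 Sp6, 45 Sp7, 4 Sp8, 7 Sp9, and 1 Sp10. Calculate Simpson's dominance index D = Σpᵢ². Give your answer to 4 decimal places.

0.2901

Total N = 1+1+2+13+24+1+45+4+7+1 = 99, so the proportions are 0.010101, 0.010101, 0.020202, 0.131313, 0.242424, 0.010101, 0.454545, 0.040404, 0.070707, 0.010101 (working shown to 6 dp, full precision carried).
D = 0.010101² + 0.010101² + 0.020202² + 0.131313² + 0.242424² + 0.010101² + 0.454545² + 0.040404² + 0.070707² + 0.010101² = 0.000102 + 0.000102 + 0.000408 + 0.017243 + 0.058770 + 0.000102 + 0.206612 + 0.001632 + 0.004999 + 0.000102 = 0.290072.
To 4 decimal places, D = 0.2901.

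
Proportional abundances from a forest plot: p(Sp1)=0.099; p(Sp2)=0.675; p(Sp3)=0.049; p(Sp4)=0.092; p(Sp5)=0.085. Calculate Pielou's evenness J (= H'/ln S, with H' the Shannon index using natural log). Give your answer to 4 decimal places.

H' = −Σ pᵢ ln pᵢ = −((-0.228951) + (-0.265304) + (-0.147781) + (-0.219509) + (-0.209534)) = 1.071078 (working shown to 6 dp, full precision carried).
With S = 5 species, ln S = 1.609438, so J = 1.071078/1.609438 = 0.665498, i.e. 0.6655 to 4 decimal places.

0.6655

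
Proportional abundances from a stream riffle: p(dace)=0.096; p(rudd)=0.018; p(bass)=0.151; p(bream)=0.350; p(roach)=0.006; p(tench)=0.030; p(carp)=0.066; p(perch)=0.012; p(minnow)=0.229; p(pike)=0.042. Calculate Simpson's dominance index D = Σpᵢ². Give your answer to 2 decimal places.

0.21

D = 0.096² + 0.018² + 0.151² + 0.35² + 0.006² + 0.03² + 0.066² + 0.012² + 0.229² + 0.042² = 0.0092 + 0.0003 + 0.0228 + 0.1225 + 0.0000 + 0.0009 + 0.0044 + 0.0001 + 0.0524 + 0.0018 = 0.2145 (working shown to 4 dp, full precision carried).
To 2 decimal places, D = 0.21.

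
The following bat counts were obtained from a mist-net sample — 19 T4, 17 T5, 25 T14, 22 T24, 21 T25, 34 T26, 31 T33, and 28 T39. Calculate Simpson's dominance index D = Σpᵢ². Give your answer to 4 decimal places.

0.1314

Total N = 19+17+25+22+21+34+31+28 = 197, so the proportions are 0.096447, 0.086294, 0.126904, 0.111675, 0.106599, 0.172589, 0.15736, 0.142132 (working shown to 6 dp, full precision carried).
D = 0.096447² + 0.086294² + 0.126904² + 0.111675² + 0.106599² + 0.172589² + 0.15736² + 0.142132² = 0.009302 + 0.007447 + 0.016105 + 0.012471 + 0.011363 + 0.029787 + 0.024762 + 0.020201 = 0.131439.
To 4 decimal places, D = 0.1314.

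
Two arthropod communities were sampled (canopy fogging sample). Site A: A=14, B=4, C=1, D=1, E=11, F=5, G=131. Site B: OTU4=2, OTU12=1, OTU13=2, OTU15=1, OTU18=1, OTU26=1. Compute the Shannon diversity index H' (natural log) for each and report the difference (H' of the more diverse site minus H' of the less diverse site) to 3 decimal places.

Site A: N=167, proportions 0.08383, 0.02395, 0.00599, 0.00599, 0.06587, 0.02994, 0.78443, giving H' = 0.83316 (working shown to 5 dp, full precision carried).
Site B: N=8, proportions 0.25, 0.125, 0.25, 0.125, 0.125, 0.125, giving H' = 1.73287.
Difference = |0.83316 − 1.73287| = 0.89971, i.e. 0.900 to 3 decimal places.

0.900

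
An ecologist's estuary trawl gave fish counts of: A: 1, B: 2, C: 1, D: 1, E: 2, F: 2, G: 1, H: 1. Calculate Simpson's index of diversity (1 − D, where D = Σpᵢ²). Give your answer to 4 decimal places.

0.8595

Total N = 1+2+1+1+2+2+1+1 = 11, so the proportions are 0.090909, 0.181818, 0.090909, 0.090909, 0.181818, 0.181818, 0.090909, 0.090909 (working shown to 6 dp, full precision carried).
D = 0.090909² + 0.181818² + 0.090909² + 0.090909² + 0.181818² + 0.181818² + 0.090909² + 0.090909² = 0.008264 + 0.033058 + 0.008264 + 0.008264 + 0.033058 + 0.033058 + 0.008264 + 0.008264 = 0.140496.
So 1 − D = 0.859504, i.e. 0.8595 to 4 decimal places.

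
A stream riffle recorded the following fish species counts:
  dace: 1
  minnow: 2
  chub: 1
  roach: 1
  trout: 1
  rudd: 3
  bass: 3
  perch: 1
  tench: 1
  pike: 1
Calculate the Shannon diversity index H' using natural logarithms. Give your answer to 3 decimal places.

2.176

Total N = 1+2+1+1+1+3+3+1+1+1 = 15, so the proportions are 0.06667, 0.13333, 0.06667, 0.06667, 0.06667, 0.2, 0.2, 0.06667, 0.06667, 0.06667 (working shown to 5 dp, full precision carried).
Each pᵢ ln pᵢ term: 0.06667×(-2.70805)=-0.18054, 0.13333×(-2.01490)=-0.26865, 0.06667×(-2.70805)=-0.18054, 0.06667×(-2.70805)=-0.18054, 0.06667×(-2.70805)=-0.18054, 0.2×(-1.60944)=-0.32189, 0.2×(-1.60944)=-0.32189, 0.06667×(-2.70805)=-0.18054, 0.06667×(-2.70805)=-0.18054, 0.06667×(-2.70805)=-0.18054.
Sum = -2.17619, so H' = 2.176.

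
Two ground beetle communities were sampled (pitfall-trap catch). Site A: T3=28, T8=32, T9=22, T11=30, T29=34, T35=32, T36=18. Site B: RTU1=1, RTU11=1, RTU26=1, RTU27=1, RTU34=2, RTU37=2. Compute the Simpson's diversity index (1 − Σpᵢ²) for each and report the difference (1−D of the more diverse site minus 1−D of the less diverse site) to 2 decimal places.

Site A: N=196, proportions 0.1429, 0.1633, 0.1122, 0.1531, 0.1735, 0.1633, 0.0918, giving 1−D = 0.8517 (working shown to 4 dp, full precision carried).
Site B: N=8, proportions 0.125, 0.125, 0.125, 0.125, 0.25, 0.25, giving 1−D = 0.8125.
Difference = |0.8517 − 0.8125| = 0.0392, i.e. 0.04 to 2 decimal places.

0.04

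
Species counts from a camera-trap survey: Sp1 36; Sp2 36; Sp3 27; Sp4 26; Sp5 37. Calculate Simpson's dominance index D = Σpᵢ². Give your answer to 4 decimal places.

Total N = 36+36+27+26+37 = 162, so the proportions are 0.222222, 0.222222, 0.166667, 0.160494, 0.228395 (working shown to 6 dp, full precision carried).
D = 0.222222² + 0.222222² + 0.166667² + 0.160494² + 0.228395² = 0.049383 + 0.049383 + 0.027778 + 0.025758 + 0.052164 = 0.204466.
To 4 decimal places, D = 0.2045.

0.2045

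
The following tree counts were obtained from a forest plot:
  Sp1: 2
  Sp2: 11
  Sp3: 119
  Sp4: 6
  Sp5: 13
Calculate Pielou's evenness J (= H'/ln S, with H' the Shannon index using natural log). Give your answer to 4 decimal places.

0.4816

Total N = 2+11+119+6+13 = 151, so the proportions are 0.013245, 0.072848, 0.788079, 0.039735, 0.086093 (working shown to 6 dp, full precision carried).
H' = −Σ pᵢ ln pᵢ = −((-0.057273) + (-0.190816) + (-0.187686) + (-0.128166) + (-0.211128)) = 0.775070.
With S = 5 species, ln S = 1.609438, so J = 0.775070/1.609438 = 0.481578, i.e. 0.4816 to 4 decimal places.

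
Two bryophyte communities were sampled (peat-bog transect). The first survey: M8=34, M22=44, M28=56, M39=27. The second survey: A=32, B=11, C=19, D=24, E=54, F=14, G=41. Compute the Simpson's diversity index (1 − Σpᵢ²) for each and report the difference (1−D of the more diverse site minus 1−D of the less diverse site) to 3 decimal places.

The first survey: N=161, proportions 0.21118, 0.27329, 0.34783, 0.1677, giving 1−D = 0.73161 (working shown to 5 dp, full precision carried).
The second survey: N=195, proportions 0.1641, 0.05641, 0.09744, 0.12308, 0.27692, 0.07179, 0.21026, giving 1−D = 0.81920.
Difference = |0.73161 − 0.81920| = 0.08759, i.e. 0.088 to 3 decimal places.

0.088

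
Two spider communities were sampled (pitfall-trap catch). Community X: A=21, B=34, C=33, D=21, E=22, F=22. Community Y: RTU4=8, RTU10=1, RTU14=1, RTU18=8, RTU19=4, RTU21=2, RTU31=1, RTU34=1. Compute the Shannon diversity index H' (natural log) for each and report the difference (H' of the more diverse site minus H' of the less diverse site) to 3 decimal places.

Community X: N=153, proportions 0.13725, 0.22222, 0.21569, 0.13725, 0.14379, 0.14379, giving H' = 1.76798 (working shown to 5 dp, full precision carried).
Community Y: N=26, proportions 0.30769, 0.03846, 0.03846, 0.30769, 0.15385, 0.07692, 0.03846, 0.03846, giving H' = 1.71185.
Difference = |1.76798 − 1.71185| = 0.05613, i.e. 0.056 to 3 decimal places.

0.056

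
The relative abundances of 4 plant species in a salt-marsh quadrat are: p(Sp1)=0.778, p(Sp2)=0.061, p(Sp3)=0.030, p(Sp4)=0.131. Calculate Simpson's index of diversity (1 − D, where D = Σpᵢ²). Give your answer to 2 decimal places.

D = 0.778² + 0.061² + 0.03² + 0.131² = 0.6053 + 0.0037 + 0.0009 + 0.0172 = 0.6271 (working shown to 4 dp, full precision carried).
So 1 − D = 0.3729, i.e. 0.37 to 2 decimal places.

0.37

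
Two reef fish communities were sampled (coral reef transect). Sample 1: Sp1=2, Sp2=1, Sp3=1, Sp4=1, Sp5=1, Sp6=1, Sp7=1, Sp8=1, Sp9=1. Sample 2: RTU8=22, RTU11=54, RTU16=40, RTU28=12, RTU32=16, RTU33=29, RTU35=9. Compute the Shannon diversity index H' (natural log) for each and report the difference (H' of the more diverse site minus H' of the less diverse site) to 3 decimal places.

Sample 1: N=10, proportions 0.2, 0.1, 0.1, 0.1, 0.1, 0.1, 0.1, 0.1, 0.1, giving H' = 2.163956 (working shown to 6 dp, full precision carried).
Sample 2: N=182, proportions 0.120879, 0.296703, 0.21978, 0.065934, 0.087912, 0.159341, 0.049451, giving H' = 1.783292.
Difference = |2.163956 − 1.783292| = 0.380664, i.e. 0.381 to 3 decimal places.

0.381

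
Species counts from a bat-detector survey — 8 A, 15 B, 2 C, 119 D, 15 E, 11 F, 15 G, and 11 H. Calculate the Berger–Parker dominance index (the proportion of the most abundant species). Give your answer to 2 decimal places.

0.61

Total N = 8+15+2+119+15+11+15+11 = 196, so the proportions are 0.0408, 0.0765, 0.0102, 0.6071, 0.0765, 0.0561, 0.0765, 0.0561 (working shown to 4 dp, full precision carried).
The largest proportion is 0.6071, i.e. d = 0.61 to 2 decimal places.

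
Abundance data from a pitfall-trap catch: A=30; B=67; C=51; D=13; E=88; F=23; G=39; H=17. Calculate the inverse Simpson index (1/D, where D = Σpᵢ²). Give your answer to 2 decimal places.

5.90

Total N = 30+67+51+13+88+23+39+17 = 328, so the proportions are 0.091463, 0.204268, 0.155488, 0.039634, 0.268293, 0.070122, 0.118902, 0.051829 (working shown to 6 dp, full precision carried).
D = 0.091463² + 0.204268² + 0.155488² + 0.039634² + 0.268293² + 0.070122² + 0.118902² + 0.051829² = 0.008366 + 0.041726 + 0.024176 + 0.001571 + 0.071981 + 0.004917 + 0.014138 + 0.002686 = 0.169561.
So 1/D = 5.8976, i.e. 5.90 to 2 decimal places.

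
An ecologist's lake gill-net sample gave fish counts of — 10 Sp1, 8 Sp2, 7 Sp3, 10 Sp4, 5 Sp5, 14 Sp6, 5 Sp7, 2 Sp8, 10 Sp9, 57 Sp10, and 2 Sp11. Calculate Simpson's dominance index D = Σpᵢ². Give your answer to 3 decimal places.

0.232

Total N = 10+8+7+10+5+14+5+2+10+57+2 = 130, so the proportions are 0.07692, 0.06154, 0.05385, 0.07692, 0.03846, 0.10769, 0.03846, 0.01538, 0.07692, 0.43846, 0.01538 (working shown to 5 dp, full precision carried).
D = 0.07692² + 0.06154² + 0.05385² + 0.07692² + 0.03846² + 0.10769² + 0.03846² + 0.01538² + 0.07692² + 0.43846² + 0.01538² = 0.00592 + 0.00379 + 0.00290 + 0.00592 + 0.00148 + 0.01160 + 0.00148 + 0.00024 + 0.00592 + 0.19225 + 0.00024 = 0.23172.
To 3 decimal places, D = 0.232.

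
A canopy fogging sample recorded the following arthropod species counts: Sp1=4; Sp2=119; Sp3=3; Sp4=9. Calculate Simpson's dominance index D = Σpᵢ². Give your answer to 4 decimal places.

Total N = 4+119+3+9 = 135, so the proportions are 0.02963, 0.881481, 0.022222, 0.066667 (working shown to 6 dp, full precision carried).
D = 0.02963² + 0.881481² + 0.022222² + 0.066667² = 0.000878 + 0.777010 + 0.000494 + 0.004444 = 0.782826.
To 4 decimal places, D = 0.7828.

0.7828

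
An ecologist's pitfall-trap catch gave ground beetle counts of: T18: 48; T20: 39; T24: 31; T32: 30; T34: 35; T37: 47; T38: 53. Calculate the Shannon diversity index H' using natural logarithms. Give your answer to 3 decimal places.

1.925

Total N = 48+39+31+30+35+47+53 = 283, so the proportions are 0.16961, 0.13781, 0.10954, 0.10601, 0.12367, 0.16608, 0.18728 (working shown to 5 dp, full precision carried).
Each pᵢ ln pᵢ term: 0.16961×(-1.77425)=-0.30093, 0.13781×(-1.98189)=-0.27312, 0.10954×(-2.21146)=-0.24224, 0.10601×(-2.24425)=-0.23791, 0.12367×(-2.09010)=-0.25849, 0.16608×(-1.79530)=-0.29816, 0.18728×(-1.67515)=-0.31372.
Sum = -1.92458, so H' = 1.925.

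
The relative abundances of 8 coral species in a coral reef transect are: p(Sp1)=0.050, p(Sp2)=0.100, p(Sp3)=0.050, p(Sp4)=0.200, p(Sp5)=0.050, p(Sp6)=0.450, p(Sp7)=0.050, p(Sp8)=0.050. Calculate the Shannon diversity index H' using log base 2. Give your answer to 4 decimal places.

Each pᵢ log₂ pᵢ term (working shown to 6 dp, full precision carried): 0.05×(-4.321928)=-0.216096, 0.1×(-3.321928)=-0.332193, 0.05×(-4.321928)=-0.216096, 0.2×(-2.321928)=-0.464386, 0.05×(-4.321928)=-0.216096, 0.45×(-1.152003)=-0.518401, 0.05×(-4.321928)=-0.216096, 0.05×(-4.321928)=-0.216096.
Sum = -2.395462, so H' = 2.3955.

2.3955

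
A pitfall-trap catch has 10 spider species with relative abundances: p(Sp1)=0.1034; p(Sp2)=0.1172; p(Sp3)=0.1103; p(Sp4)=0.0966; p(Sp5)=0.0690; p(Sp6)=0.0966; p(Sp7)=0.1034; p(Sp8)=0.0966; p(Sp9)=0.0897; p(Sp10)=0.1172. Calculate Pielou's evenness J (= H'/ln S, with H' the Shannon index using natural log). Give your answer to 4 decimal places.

H' = −Σ pᵢ ln pᵢ = −((-0.234630) + (-0.251262) + (-0.243162) + (-0.225771) + (-0.184482) + (-0.225771) + (-0.234630) + (-0.225771) + (-0.216292) + (-0.251262)) = 2.293034 (working shown to 6 dp, full precision carried).
With S = 10 species, ln S = 2.302585, so J = 2.293034/2.302585 = 0.995852, i.e. 0.9959 to 4 decimal places.

0.9959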